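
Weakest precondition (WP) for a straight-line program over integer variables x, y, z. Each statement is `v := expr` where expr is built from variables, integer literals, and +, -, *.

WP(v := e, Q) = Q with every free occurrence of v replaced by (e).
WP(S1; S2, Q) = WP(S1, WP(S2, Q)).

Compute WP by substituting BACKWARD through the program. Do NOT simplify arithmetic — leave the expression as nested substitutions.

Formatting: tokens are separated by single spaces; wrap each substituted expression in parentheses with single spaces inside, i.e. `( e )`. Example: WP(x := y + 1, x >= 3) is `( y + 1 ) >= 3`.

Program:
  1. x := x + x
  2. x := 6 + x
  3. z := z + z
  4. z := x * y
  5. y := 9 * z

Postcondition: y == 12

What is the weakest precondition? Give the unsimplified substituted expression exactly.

Answer: ( 9 * ( ( 6 + ( x + x ) ) * y ) ) == 12

Derivation:
post: y == 12
stmt 5: y := 9 * z  -- replace 1 occurrence(s) of y with (9 * z)
  => ( 9 * z ) == 12
stmt 4: z := x * y  -- replace 1 occurrence(s) of z with (x * y)
  => ( 9 * ( x * y ) ) == 12
stmt 3: z := z + z  -- replace 0 occurrence(s) of z with (z + z)
  => ( 9 * ( x * y ) ) == 12
stmt 2: x := 6 + x  -- replace 1 occurrence(s) of x with (6 + x)
  => ( 9 * ( ( 6 + x ) * y ) ) == 12
stmt 1: x := x + x  -- replace 1 occurrence(s) of x with (x + x)
  => ( 9 * ( ( 6 + ( x + x ) ) * y ) ) == 12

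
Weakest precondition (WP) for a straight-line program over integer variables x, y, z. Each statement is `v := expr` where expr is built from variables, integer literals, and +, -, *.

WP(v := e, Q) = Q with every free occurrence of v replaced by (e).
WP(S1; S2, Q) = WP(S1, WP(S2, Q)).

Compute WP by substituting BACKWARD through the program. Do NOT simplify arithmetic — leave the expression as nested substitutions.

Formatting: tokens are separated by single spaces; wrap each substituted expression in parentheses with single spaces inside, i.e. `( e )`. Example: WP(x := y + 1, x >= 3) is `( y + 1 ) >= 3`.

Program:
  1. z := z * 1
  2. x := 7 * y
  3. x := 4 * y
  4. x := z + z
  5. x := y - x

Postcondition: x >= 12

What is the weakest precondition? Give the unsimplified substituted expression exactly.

post: x >= 12
stmt 5: x := y - x  -- replace 1 occurrence(s) of x with (y - x)
  => ( y - x ) >= 12
stmt 4: x := z + z  -- replace 1 occurrence(s) of x with (z + z)
  => ( y - ( z + z ) ) >= 12
stmt 3: x := 4 * y  -- replace 0 occurrence(s) of x with (4 * y)
  => ( y - ( z + z ) ) >= 12
stmt 2: x := 7 * y  -- replace 0 occurrence(s) of x with (7 * y)
  => ( y - ( z + z ) ) >= 12
stmt 1: z := z * 1  -- replace 2 occurrence(s) of z with (z * 1)
  => ( y - ( ( z * 1 ) + ( z * 1 ) ) ) >= 12

Answer: ( y - ( ( z * 1 ) + ( z * 1 ) ) ) >= 12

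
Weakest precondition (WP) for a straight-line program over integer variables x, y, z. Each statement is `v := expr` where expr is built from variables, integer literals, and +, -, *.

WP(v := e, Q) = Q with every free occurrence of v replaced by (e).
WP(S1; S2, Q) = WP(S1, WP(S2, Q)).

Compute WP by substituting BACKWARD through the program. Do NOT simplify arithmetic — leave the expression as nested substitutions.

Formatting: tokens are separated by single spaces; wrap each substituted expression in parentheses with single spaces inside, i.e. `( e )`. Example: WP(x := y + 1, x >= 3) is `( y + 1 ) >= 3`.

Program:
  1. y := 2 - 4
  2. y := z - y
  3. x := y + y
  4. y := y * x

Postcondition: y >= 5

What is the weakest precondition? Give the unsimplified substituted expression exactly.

Answer: ( ( z - ( 2 - 4 ) ) * ( ( z - ( 2 - 4 ) ) + ( z - ( 2 - 4 ) ) ) ) >= 5

Derivation:
post: y >= 5
stmt 4: y := y * x  -- replace 1 occurrence(s) of y with (y * x)
  => ( y * x ) >= 5
stmt 3: x := y + y  -- replace 1 occurrence(s) of x with (y + y)
  => ( y * ( y + y ) ) >= 5
stmt 2: y := z - y  -- replace 3 occurrence(s) of y with (z - y)
  => ( ( z - y ) * ( ( z - y ) + ( z - y ) ) ) >= 5
stmt 1: y := 2 - 4  -- replace 3 occurrence(s) of y with (2 - 4)
  => ( ( z - ( 2 - 4 ) ) * ( ( z - ( 2 - 4 ) ) + ( z - ( 2 - 4 ) ) ) ) >= 5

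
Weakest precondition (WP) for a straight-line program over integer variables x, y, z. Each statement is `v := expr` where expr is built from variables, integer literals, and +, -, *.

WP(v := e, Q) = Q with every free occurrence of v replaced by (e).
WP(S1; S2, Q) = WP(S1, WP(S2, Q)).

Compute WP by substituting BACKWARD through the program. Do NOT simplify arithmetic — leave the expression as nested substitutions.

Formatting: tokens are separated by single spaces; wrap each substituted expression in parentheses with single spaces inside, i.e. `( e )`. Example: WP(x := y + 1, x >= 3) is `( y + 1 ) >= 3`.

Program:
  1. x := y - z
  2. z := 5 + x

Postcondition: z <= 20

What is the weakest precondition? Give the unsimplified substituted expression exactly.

Answer: ( 5 + ( y - z ) ) <= 20

Derivation:
post: z <= 20
stmt 2: z := 5 + x  -- replace 1 occurrence(s) of z with (5 + x)
  => ( 5 + x ) <= 20
stmt 1: x := y - z  -- replace 1 occurrence(s) of x with (y - z)
  => ( 5 + ( y - z ) ) <= 20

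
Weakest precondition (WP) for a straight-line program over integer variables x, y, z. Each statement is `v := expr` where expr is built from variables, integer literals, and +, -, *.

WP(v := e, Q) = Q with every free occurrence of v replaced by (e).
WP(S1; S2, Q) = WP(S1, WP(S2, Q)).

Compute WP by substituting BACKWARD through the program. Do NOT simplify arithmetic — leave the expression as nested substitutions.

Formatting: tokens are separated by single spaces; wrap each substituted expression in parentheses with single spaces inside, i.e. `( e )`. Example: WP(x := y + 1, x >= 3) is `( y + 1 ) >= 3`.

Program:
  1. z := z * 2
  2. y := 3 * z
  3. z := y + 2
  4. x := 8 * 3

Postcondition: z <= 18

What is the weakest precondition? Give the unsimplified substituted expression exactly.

post: z <= 18
stmt 4: x := 8 * 3  -- replace 0 occurrence(s) of x with (8 * 3)
  => z <= 18
stmt 3: z := y + 2  -- replace 1 occurrence(s) of z with (y + 2)
  => ( y + 2 ) <= 18
stmt 2: y := 3 * z  -- replace 1 occurrence(s) of y with (3 * z)
  => ( ( 3 * z ) + 2 ) <= 18
stmt 1: z := z * 2  -- replace 1 occurrence(s) of z with (z * 2)
  => ( ( 3 * ( z * 2 ) ) + 2 ) <= 18

Answer: ( ( 3 * ( z * 2 ) ) + 2 ) <= 18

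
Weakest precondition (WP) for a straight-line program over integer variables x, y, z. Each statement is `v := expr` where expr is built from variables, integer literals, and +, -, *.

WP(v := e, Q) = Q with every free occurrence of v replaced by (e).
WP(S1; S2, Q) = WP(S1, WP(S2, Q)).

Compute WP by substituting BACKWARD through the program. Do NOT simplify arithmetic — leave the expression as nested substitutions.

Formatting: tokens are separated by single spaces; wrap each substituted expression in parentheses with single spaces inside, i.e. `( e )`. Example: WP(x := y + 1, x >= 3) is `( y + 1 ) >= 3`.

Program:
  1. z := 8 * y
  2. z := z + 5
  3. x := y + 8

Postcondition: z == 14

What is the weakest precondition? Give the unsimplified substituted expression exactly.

post: z == 14
stmt 3: x := y + 8  -- replace 0 occurrence(s) of x with (y + 8)
  => z == 14
stmt 2: z := z + 5  -- replace 1 occurrence(s) of z with (z + 5)
  => ( z + 5 ) == 14
stmt 1: z := 8 * y  -- replace 1 occurrence(s) of z with (8 * y)
  => ( ( 8 * y ) + 5 ) == 14

Answer: ( ( 8 * y ) + 5 ) == 14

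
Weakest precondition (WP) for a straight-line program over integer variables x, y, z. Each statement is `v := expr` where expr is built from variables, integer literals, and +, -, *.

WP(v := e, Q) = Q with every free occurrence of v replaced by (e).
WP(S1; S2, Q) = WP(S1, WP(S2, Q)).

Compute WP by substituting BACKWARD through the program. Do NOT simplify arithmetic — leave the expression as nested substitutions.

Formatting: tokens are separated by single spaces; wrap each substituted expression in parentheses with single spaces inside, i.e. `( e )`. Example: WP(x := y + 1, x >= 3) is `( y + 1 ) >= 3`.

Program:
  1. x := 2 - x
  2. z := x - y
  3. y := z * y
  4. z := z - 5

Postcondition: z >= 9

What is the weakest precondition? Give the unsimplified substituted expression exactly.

post: z >= 9
stmt 4: z := z - 5  -- replace 1 occurrence(s) of z with (z - 5)
  => ( z - 5 ) >= 9
stmt 3: y := z * y  -- replace 0 occurrence(s) of y with (z * y)
  => ( z - 5 ) >= 9
stmt 2: z := x - y  -- replace 1 occurrence(s) of z with (x - y)
  => ( ( x - y ) - 5 ) >= 9
stmt 1: x := 2 - x  -- replace 1 occurrence(s) of x with (2 - x)
  => ( ( ( 2 - x ) - y ) - 5 ) >= 9

Answer: ( ( ( 2 - x ) - y ) - 5 ) >= 9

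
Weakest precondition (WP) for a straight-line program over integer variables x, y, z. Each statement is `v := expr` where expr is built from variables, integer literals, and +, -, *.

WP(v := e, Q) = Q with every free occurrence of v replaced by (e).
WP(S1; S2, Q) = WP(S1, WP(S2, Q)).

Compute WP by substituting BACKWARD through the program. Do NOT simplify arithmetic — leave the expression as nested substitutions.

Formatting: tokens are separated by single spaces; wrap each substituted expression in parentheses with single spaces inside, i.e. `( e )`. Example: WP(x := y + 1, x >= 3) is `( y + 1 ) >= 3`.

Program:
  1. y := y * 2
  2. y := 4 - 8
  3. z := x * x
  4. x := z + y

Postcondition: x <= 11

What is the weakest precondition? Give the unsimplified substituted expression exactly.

post: x <= 11
stmt 4: x := z + y  -- replace 1 occurrence(s) of x with (z + y)
  => ( z + y ) <= 11
stmt 3: z := x * x  -- replace 1 occurrence(s) of z with (x * x)
  => ( ( x * x ) + y ) <= 11
stmt 2: y := 4 - 8  -- replace 1 occurrence(s) of y with (4 - 8)
  => ( ( x * x ) + ( 4 - 8 ) ) <= 11
stmt 1: y := y * 2  -- replace 0 occurrence(s) of y with (y * 2)
  => ( ( x * x ) + ( 4 - 8 ) ) <= 11

Answer: ( ( x * x ) + ( 4 - 8 ) ) <= 11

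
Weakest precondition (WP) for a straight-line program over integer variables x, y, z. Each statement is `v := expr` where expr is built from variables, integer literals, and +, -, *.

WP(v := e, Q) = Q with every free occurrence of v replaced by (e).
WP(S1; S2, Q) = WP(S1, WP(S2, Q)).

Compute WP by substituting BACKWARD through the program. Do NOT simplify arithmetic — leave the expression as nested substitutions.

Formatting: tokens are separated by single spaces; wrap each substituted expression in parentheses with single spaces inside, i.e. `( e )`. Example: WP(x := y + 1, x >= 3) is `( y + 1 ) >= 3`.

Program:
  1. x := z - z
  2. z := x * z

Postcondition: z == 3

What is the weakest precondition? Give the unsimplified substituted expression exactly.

post: z == 3
stmt 2: z := x * z  -- replace 1 occurrence(s) of z with (x * z)
  => ( x * z ) == 3
stmt 1: x := z - z  -- replace 1 occurrence(s) of x with (z - z)
  => ( ( z - z ) * z ) == 3

Answer: ( ( z - z ) * z ) == 3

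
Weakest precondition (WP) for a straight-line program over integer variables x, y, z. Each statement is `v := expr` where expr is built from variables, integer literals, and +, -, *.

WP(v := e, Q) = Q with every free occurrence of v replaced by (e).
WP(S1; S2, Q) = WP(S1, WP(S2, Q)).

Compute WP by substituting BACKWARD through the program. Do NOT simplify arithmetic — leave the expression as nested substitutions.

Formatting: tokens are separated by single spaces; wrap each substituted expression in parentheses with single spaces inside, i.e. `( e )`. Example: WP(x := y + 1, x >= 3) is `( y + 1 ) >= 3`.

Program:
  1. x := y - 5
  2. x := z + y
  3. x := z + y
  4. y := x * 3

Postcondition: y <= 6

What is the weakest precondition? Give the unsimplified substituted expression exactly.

post: y <= 6
stmt 4: y := x * 3  -- replace 1 occurrence(s) of y with (x * 3)
  => ( x * 3 ) <= 6
stmt 3: x := z + y  -- replace 1 occurrence(s) of x with (z + y)
  => ( ( z + y ) * 3 ) <= 6
stmt 2: x := z + y  -- replace 0 occurrence(s) of x with (z + y)
  => ( ( z + y ) * 3 ) <= 6
stmt 1: x := y - 5  -- replace 0 occurrence(s) of x with (y - 5)
  => ( ( z + y ) * 3 ) <= 6

Answer: ( ( z + y ) * 3 ) <= 6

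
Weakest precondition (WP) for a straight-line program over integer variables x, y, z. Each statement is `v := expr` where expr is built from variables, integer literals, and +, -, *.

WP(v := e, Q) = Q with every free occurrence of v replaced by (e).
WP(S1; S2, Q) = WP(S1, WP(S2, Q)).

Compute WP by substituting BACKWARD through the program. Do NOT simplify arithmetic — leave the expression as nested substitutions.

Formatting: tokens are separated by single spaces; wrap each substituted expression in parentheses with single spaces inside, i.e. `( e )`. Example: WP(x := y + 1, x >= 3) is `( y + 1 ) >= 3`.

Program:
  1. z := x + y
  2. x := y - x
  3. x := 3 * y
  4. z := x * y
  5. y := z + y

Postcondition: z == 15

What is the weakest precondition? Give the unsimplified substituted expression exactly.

post: z == 15
stmt 5: y := z + y  -- replace 0 occurrence(s) of y with (z + y)
  => z == 15
stmt 4: z := x * y  -- replace 1 occurrence(s) of z with (x * y)
  => ( x * y ) == 15
stmt 3: x := 3 * y  -- replace 1 occurrence(s) of x with (3 * y)
  => ( ( 3 * y ) * y ) == 15
stmt 2: x := y - x  -- replace 0 occurrence(s) of x with (y - x)
  => ( ( 3 * y ) * y ) == 15
stmt 1: z := x + y  -- replace 0 occurrence(s) of z with (x + y)
  => ( ( 3 * y ) * y ) == 15

Answer: ( ( 3 * y ) * y ) == 15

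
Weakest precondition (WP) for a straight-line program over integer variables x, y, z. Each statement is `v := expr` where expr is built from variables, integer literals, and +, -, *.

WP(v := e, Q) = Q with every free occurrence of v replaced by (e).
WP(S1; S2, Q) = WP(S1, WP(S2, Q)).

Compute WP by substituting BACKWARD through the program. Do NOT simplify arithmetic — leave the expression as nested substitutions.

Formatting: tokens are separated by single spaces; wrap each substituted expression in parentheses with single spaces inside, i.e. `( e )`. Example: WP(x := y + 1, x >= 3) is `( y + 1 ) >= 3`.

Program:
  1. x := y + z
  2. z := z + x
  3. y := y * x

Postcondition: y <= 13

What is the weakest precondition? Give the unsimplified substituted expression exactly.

post: y <= 13
stmt 3: y := y * x  -- replace 1 occurrence(s) of y with (y * x)
  => ( y * x ) <= 13
stmt 2: z := z + x  -- replace 0 occurrence(s) of z with (z + x)
  => ( y * x ) <= 13
stmt 1: x := y + z  -- replace 1 occurrence(s) of x with (y + z)
  => ( y * ( y + z ) ) <= 13

Answer: ( y * ( y + z ) ) <= 13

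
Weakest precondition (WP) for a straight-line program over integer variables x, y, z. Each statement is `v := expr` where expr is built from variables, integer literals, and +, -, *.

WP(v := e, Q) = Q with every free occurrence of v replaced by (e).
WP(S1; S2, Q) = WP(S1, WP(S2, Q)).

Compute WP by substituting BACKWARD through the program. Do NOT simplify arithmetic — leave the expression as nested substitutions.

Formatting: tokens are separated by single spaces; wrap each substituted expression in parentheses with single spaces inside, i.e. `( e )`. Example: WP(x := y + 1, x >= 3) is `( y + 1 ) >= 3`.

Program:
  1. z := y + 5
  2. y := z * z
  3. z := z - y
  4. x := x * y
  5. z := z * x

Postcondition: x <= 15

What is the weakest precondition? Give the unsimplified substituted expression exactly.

Answer: ( x * ( ( y + 5 ) * ( y + 5 ) ) ) <= 15

Derivation:
post: x <= 15
stmt 5: z := z * x  -- replace 0 occurrence(s) of z with (z * x)
  => x <= 15
stmt 4: x := x * y  -- replace 1 occurrence(s) of x with (x * y)
  => ( x * y ) <= 15
stmt 3: z := z - y  -- replace 0 occurrence(s) of z with (z - y)
  => ( x * y ) <= 15
stmt 2: y := z * z  -- replace 1 occurrence(s) of y with (z * z)
  => ( x * ( z * z ) ) <= 15
stmt 1: z := y + 5  -- replace 2 occurrence(s) of z with (y + 5)
  => ( x * ( ( y + 5 ) * ( y + 5 ) ) ) <= 15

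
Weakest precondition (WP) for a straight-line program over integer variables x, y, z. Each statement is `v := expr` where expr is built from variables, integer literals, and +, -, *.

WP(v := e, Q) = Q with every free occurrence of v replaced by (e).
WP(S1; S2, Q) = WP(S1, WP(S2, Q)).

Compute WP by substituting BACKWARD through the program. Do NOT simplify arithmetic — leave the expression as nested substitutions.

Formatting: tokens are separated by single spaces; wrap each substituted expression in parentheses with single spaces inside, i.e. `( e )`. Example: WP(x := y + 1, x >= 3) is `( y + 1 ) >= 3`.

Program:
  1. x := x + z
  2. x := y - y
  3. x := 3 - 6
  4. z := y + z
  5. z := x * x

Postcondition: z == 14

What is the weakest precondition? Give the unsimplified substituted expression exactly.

post: z == 14
stmt 5: z := x * x  -- replace 1 occurrence(s) of z with (x * x)
  => ( x * x ) == 14
stmt 4: z := y + z  -- replace 0 occurrence(s) of z with (y + z)
  => ( x * x ) == 14
stmt 3: x := 3 - 6  -- replace 2 occurrence(s) of x with (3 - 6)
  => ( ( 3 - 6 ) * ( 3 - 6 ) ) == 14
stmt 2: x := y - y  -- replace 0 occurrence(s) of x with (y - y)
  => ( ( 3 - 6 ) * ( 3 - 6 ) ) == 14
stmt 1: x := x + z  -- replace 0 occurrence(s) of x with (x + z)
  => ( ( 3 - 6 ) * ( 3 - 6 ) ) == 14

Answer: ( ( 3 - 6 ) * ( 3 - 6 ) ) == 14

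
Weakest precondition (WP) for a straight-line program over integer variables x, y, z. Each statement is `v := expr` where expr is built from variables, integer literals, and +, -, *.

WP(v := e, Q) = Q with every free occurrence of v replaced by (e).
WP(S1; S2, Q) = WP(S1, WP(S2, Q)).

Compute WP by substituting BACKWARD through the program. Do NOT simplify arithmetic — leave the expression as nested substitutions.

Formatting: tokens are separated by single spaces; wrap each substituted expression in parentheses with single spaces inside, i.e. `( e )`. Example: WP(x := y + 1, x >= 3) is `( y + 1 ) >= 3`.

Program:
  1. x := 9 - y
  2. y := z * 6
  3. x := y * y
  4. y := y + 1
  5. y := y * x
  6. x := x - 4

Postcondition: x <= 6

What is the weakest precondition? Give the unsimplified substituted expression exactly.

post: x <= 6
stmt 6: x := x - 4  -- replace 1 occurrence(s) of x with (x - 4)
  => ( x - 4 ) <= 6
stmt 5: y := y * x  -- replace 0 occurrence(s) of y with (y * x)
  => ( x - 4 ) <= 6
stmt 4: y := y + 1  -- replace 0 occurrence(s) of y with (y + 1)
  => ( x - 4 ) <= 6
stmt 3: x := y * y  -- replace 1 occurrence(s) of x with (y * y)
  => ( ( y * y ) - 4 ) <= 6
stmt 2: y := z * 6  -- replace 2 occurrence(s) of y with (z * 6)
  => ( ( ( z * 6 ) * ( z * 6 ) ) - 4 ) <= 6
stmt 1: x := 9 - y  -- replace 0 occurrence(s) of x with (9 - y)
  => ( ( ( z * 6 ) * ( z * 6 ) ) - 4 ) <= 6

Answer: ( ( ( z * 6 ) * ( z * 6 ) ) - 4 ) <= 6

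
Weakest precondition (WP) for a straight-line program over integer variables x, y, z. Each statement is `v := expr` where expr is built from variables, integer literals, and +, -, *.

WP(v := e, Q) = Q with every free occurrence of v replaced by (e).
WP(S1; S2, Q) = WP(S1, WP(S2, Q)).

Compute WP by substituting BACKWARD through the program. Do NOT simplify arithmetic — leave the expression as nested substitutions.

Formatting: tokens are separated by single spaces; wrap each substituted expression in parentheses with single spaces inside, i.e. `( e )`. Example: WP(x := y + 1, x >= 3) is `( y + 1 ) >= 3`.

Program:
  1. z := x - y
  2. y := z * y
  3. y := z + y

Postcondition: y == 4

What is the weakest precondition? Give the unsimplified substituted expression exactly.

post: y == 4
stmt 3: y := z + y  -- replace 1 occurrence(s) of y with (z + y)
  => ( z + y ) == 4
stmt 2: y := z * y  -- replace 1 occurrence(s) of y with (z * y)
  => ( z + ( z * y ) ) == 4
stmt 1: z := x - y  -- replace 2 occurrence(s) of z with (x - y)
  => ( ( x - y ) + ( ( x - y ) * y ) ) == 4

Answer: ( ( x - y ) + ( ( x - y ) * y ) ) == 4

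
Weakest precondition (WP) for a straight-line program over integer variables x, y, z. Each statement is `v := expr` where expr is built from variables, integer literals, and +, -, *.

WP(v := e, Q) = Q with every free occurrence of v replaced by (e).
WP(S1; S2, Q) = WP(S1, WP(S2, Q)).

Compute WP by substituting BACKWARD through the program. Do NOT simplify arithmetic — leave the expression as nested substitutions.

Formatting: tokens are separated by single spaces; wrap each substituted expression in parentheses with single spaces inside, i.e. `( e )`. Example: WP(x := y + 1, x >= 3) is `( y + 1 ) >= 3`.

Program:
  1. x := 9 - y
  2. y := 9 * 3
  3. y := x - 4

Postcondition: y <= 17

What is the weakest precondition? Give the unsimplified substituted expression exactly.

post: y <= 17
stmt 3: y := x - 4  -- replace 1 occurrence(s) of y with (x - 4)
  => ( x - 4 ) <= 17
stmt 2: y := 9 * 3  -- replace 0 occurrence(s) of y with (9 * 3)
  => ( x - 4 ) <= 17
stmt 1: x := 9 - y  -- replace 1 occurrence(s) of x with (9 - y)
  => ( ( 9 - y ) - 4 ) <= 17

Answer: ( ( 9 - y ) - 4 ) <= 17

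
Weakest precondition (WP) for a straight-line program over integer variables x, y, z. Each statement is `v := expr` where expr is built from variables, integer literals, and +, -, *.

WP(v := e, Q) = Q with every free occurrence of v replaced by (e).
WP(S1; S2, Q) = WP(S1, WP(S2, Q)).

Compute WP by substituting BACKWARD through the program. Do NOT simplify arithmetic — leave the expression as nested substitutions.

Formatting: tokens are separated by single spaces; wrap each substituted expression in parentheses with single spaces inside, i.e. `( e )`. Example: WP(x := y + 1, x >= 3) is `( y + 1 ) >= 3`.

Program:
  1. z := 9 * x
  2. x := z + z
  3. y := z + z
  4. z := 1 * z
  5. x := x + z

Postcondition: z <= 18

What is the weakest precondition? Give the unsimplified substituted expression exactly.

post: z <= 18
stmt 5: x := x + z  -- replace 0 occurrence(s) of x with (x + z)
  => z <= 18
stmt 4: z := 1 * z  -- replace 1 occurrence(s) of z with (1 * z)
  => ( 1 * z ) <= 18
stmt 3: y := z + z  -- replace 0 occurrence(s) of y with (z + z)
  => ( 1 * z ) <= 18
stmt 2: x := z + z  -- replace 0 occurrence(s) of x with (z + z)
  => ( 1 * z ) <= 18
stmt 1: z := 9 * x  -- replace 1 occurrence(s) of z with (9 * x)
  => ( 1 * ( 9 * x ) ) <= 18

Answer: ( 1 * ( 9 * x ) ) <= 18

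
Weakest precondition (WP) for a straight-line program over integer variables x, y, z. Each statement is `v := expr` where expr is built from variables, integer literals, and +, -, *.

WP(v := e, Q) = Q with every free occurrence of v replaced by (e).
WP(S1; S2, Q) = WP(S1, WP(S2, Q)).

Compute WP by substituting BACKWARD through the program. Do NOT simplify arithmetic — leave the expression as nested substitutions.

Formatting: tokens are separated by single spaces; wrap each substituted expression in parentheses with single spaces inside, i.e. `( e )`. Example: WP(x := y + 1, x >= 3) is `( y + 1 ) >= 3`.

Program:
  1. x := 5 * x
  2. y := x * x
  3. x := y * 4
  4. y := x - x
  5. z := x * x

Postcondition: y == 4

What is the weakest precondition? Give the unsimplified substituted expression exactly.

Answer: ( ( ( ( 5 * x ) * ( 5 * x ) ) * 4 ) - ( ( ( 5 * x ) * ( 5 * x ) ) * 4 ) ) == 4

Derivation:
post: y == 4
stmt 5: z := x * x  -- replace 0 occurrence(s) of z with (x * x)
  => y == 4
stmt 4: y := x - x  -- replace 1 occurrence(s) of y with (x - x)
  => ( x - x ) == 4
stmt 3: x := y * 4  -- replace 2 occurrence(s) of x with (y * 4)
  => ( ( y * 4 ) - ( y * 4 ) ) == 4
stmt 2: y := x * x  -- replace 2 occurrence(s) of y with (x * x)
  => ( ( ( x * x ) * 4 ) - ( ( x * x ) * 4 ) ) == 4
stmt 1: x := 5 * x  -- replace 4 occurrence(s) of x with (5 * x)
  => ( ( ( ( 5 * x ) * ( 5 * x ) ) * 4 ) - ( ( ( 5 * x ) * ( 5 * x ) ) * 4 ) ) == 4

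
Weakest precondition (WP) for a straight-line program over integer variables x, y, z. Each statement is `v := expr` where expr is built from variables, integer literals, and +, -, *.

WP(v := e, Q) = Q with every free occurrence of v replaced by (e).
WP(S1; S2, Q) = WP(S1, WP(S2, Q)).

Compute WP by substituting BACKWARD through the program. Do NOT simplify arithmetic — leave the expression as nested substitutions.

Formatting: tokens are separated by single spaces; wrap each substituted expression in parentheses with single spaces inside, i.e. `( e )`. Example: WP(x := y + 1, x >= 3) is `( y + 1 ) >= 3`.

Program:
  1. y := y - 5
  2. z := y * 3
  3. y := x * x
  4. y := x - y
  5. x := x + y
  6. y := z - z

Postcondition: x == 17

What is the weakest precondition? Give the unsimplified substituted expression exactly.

post: x == 17
stmt 6: y := z - z  -- replace 0 occurrence(s) of y with (z - z)
  => x == 17
stmt 5: x := x + y  -- replace 1 occurrence(s) of x with (x + y)
  => ( x + y ) == 17
stmt 4: y := x - y  -- replace 1 occurrence(s) of y with (x - y)
  => ( x + ( x - y ) ) == 17
stmt 3: y := x * x  -- replace 1 occurrence(s) of y with (x * x)
  => ( x + ( x - ( x * x ) ) ) == 17
stmt 2: z := y * 3  -- replace 0 occurrence(s) of z with (y * 3)
  => ( x + ( x - ( x * x ) ) ) == 17
stmt 1: y := y - 5  -- replace 0 occurrence(s) of y with (y - 5)
  => ( x + ( x - ( x * x ) ) ) == 17

Answer: ( x + ( x - ( x * x ) ) ) == 17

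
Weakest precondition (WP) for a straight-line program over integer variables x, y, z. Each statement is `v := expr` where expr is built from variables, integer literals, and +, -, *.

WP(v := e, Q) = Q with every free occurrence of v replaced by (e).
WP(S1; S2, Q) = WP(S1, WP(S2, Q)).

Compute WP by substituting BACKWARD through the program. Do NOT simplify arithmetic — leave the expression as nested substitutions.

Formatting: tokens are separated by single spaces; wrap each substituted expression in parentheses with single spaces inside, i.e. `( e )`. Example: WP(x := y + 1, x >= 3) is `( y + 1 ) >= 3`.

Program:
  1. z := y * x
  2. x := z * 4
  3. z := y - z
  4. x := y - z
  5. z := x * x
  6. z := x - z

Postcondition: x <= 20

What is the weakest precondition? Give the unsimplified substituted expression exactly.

Answer: ( y - ( y - ( y * x ) ) ) <= 20

Derivation:
post: x <= 20
stmt 6: z := x - z  -- replace 0 occurrence(s) of z with (x - z)
  => x <= 20
stmt 5: z := x * x  -- replace 0 occurrence(s) of z with (x * x)
  => x <= 20
stmt 4: x := y - z  -- replace 1 occurrence(s) of x with (y - z)
  => ( y - z ) <= 20
stmt 3: z := y - z  -- replace 1 occurrence(s) of z with (y - z)
  => ( y - ( y - z ) ) <= 20
stmt 2: x := z * 4  -- replace 0 occurrence(s) of x with (z * 4)
  => ( y - ( y - z ) ) <= 20
stmt 1: z := y * x  -- replace 1 occurrence(s) of z with (y * x)
  => ( y - ( y - ( y * x ) ) ) <= 20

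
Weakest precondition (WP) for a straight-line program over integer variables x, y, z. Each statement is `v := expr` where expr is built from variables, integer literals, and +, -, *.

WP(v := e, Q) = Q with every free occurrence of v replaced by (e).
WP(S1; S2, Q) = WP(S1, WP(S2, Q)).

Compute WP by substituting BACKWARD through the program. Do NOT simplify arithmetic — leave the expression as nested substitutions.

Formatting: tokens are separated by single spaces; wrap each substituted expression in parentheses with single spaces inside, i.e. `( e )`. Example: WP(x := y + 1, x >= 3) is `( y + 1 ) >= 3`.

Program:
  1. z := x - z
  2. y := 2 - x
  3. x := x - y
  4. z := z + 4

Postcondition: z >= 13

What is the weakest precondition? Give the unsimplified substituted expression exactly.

post: z >= 13
stmt 4: z := z + 4  -- replace 1 occurrence(s) of z with (z + 4)
  => ( z + 4 ) >= 13
stmt 3: x := x - y  -- replace 0 occurrence(s) of x with (x - y)
  => ( z + 4 ) >= 13
stmt 2: y := 2 - x  -- replace 0 occurrence(s) of y with (2 - x)
  => ( z + 4 ) >= 13
stmt 1: z := x - z  -- replace 1 occurrence(s) of z with (x - z)
  => ( ( x - z ) + 4 ) >= 13

Answer: ( ( x - z ) + 4 ) >= 13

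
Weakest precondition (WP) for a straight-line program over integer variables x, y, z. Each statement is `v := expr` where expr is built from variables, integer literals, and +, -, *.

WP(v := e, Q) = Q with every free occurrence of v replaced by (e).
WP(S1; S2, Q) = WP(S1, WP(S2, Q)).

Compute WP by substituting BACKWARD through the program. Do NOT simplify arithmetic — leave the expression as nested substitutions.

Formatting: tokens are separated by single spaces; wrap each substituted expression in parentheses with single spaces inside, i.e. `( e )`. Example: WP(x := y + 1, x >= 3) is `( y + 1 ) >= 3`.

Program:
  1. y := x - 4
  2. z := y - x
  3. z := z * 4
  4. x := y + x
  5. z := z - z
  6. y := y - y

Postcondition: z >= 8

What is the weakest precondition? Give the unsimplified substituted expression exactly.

Answer: ( ( ( ( x - 4 ) - x ) * 4 ) - ( ( ( x - 4 ) - x ) * 4 ) ) >= 8

Derivation:
post: z >= 8
stmt 6: y := y - y  -- replace 0 occurrence(s) of y with (y - y)
  => z >= 8
stmt 5: z := z - z  -- replace 1 occurrence(s) of z with (z - z)
  => ( z - z ) >= 8
stmt 4: x := y + x  -- replace 0 occurrence(s) of x with (y + x)
  => ( z - z ) >= 8
stmt 3: z := z * 4  -- replace 2 occurrence(s) of z with (z * 4)
  => ( ( z * 4 ) - ( z * 4 ) ) >= 8
stmt 2: z := y - x  -- replace 2 occurrence(s) of z with (y - x)
  => ( ( ( y - x ) * 4 ) - ( ( y - x ) * 4 ) ) >= 8
stmt 1: y := x - 4  -- replace 2 occurrence(s) of y with (x - 4)
  => ( ( ( ( x - 4 ) - x ) * 4 ) - ( ( ( x - 4 ) - x ) * 4 ) ) >= 8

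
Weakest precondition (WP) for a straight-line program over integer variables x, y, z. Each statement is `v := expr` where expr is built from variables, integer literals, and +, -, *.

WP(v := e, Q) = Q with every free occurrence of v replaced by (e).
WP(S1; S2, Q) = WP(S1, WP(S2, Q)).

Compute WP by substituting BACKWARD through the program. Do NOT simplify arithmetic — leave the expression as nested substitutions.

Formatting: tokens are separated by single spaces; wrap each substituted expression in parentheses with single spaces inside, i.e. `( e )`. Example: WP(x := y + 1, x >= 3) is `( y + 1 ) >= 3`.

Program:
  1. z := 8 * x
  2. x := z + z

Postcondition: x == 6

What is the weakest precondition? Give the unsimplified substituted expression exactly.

Answer: ( ( 8 * x ) + ( 8 * x ) ) == 6

Derivation:
post: x == 6
stmt 2: x := z + z  -- replace 1 occurrence(s) of x with (z + z)
  => ( z + z ) == 6
stmt 1: z := 8 * x  -- replace 2 occurrence(s) of z with (8 * x)
  => ( ( 8 * x ) + ( 8 * x ) ) == 6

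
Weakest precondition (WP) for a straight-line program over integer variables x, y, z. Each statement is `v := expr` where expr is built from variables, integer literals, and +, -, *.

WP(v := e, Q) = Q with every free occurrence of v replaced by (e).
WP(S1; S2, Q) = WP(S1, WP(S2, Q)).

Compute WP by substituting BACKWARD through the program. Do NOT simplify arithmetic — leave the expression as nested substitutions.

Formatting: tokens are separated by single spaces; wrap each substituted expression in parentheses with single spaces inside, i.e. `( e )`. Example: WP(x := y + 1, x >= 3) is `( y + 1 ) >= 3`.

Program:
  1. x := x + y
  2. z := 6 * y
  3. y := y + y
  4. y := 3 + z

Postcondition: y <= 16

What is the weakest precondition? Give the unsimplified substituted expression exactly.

post: y <= 16
stmt 4: y := 3 + z  -- replace 1 occurrence(s) of y with (3 + z)
  => ( 3 + z ) <= 16
stmt 3: y := y + y  -- replace 0 occurrence(s) of y with (y + y)
  => ( 3 + z ) <= 16
stmt 2: z := 6 * y  -- replace 1 occurrence(s) of z with (6 * y)
  => ( 3 + ( 6 * y ) ) <= 16
stmt 1: x := x + y  -- replace 0 occurrence(s) of x with (x + y)
  => ( 3 + ( 6 * y ) ) <= 16

Answer: ( 3 + ( 6 * y ) ) <= 16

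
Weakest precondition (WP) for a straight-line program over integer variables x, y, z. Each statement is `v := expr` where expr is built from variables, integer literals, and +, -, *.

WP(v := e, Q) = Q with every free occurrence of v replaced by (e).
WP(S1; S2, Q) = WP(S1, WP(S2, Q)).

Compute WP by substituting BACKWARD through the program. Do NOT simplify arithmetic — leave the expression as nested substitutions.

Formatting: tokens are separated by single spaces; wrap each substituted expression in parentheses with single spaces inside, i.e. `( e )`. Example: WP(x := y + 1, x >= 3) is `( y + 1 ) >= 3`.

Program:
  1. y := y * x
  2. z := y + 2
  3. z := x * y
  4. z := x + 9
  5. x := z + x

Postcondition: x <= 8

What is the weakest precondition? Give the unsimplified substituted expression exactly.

post: x <= 8
stmt 5: x := z + x  -- replace 1 occurrence(s) of x with (z + x)
  => ( z + x ) <= 8
stmt 4: z := x + 9  -- replace 1 occurrence(s) of z with (x + 9)
  => ( ( x + 9 ) + x ) <= 8
stmt 3: z := x * y  -- replace 0 occurrence(s) of z with (x * y)
  => ( ( x + 9 ) + x ) <= 8
stmt 2: z := y + 2  -- replace 0 occurrence(s) of z with (y + 2)
  => ( ( x + 9 ) + x ) <= 8
stmt 1: y := y * x  -- replace 0 occurrence(s) of y with (y * x)
  => ( ( x + 9 ) + x ) <= 8

Answer: ( ( x + 9 ) + x ) <= 8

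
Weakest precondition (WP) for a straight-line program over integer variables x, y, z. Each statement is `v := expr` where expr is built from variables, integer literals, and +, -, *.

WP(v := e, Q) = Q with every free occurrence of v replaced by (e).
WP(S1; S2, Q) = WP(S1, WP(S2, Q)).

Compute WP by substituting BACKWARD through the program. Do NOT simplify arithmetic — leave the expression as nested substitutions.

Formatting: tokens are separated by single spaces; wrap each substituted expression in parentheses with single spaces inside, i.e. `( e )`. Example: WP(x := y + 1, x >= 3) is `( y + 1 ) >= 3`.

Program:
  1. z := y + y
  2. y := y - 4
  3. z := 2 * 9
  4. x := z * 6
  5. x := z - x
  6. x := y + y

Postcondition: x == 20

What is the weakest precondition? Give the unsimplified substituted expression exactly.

Answer: ( ( y - 4 ) + ( y - 4 ) ) == 20

Derivation:
post: x == 20
stmt 6: x := y + y  -- replace 1 occurrence(s) of x with (y + y)
  => ( y + y ) == 20
stmt 5: x := z - x  -- replace 0 occurrence(s) of x with (z - x)
  => ( y + y ) == 20
stmt 4: x := z * 6  -- replace 0 occurrence(s) of x with (z * 6)
  => ( y + y ) == 20
stmt 3: z := 2 * 9  -- replace 0 occurrence(s) of z with (2 * 9)
  => ( y + y ) == 20
stmt 2: y := y - 4  -- replace 2 occurrence(s) of y with (y - 4)
  => ( ( y - 4 ) + ( y - 4 ) ) == 20
stmt 1: z := y + y  -- replace 0 occurrence(s) of z with (y + y)
  => ( ( y - 4 ) + ( y - 4 ) ) == 20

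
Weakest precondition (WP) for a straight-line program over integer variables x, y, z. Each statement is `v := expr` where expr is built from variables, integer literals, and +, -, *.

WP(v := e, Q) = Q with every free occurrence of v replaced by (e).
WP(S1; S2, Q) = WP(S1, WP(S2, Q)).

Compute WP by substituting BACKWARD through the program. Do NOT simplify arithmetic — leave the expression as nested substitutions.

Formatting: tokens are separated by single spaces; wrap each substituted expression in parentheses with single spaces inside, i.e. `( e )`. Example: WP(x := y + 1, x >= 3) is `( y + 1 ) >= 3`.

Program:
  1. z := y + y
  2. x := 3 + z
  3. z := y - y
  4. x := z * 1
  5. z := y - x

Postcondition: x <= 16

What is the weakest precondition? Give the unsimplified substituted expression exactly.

Answer: ( ( y - y ) * 1 ) <= 16

Derivation:
post: x <= 16
stmt 5: z := y - x  -- replace 0 occurrence(s) of z with (y - x)
  => x <= 16
stmt 4: x := z * 1  -- replace 1 occurrence(s) of x with (z * 1)
  => ( z * 1 ) <= 16
stmt 3: z := y - y  -- replace 1 occurrence(s) of z with (y - y)
  => ( ( y - y ) * 1 ) <= 16
stmt 2: x := 3 + z  -- replace 0 occurrence(s) of x with (3 + z)
  => ( ( y - y ) * 1 ) <= 16
stmt 1: z := y + y  -- replace 0 occurrence(s) of z with (y + y)
  => ( ( y - y ) * 1 ) <= 16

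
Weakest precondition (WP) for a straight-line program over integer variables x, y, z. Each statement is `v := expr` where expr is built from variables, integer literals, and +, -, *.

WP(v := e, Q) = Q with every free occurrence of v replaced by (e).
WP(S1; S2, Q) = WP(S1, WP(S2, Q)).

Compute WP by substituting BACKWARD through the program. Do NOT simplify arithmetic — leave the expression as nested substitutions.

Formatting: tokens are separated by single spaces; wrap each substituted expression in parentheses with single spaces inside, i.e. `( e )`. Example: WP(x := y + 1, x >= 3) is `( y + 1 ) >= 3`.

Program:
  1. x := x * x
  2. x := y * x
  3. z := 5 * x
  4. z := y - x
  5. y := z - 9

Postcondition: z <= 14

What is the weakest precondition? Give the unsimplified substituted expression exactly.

Answer: ( y - ( y * ( x * x ) ) ) <= 14

Derivation:
post: z <= 14
stmt 5: y := z - 9  -- replace 0 occurrence(s) of y with (z - 9)
  => z <= 14
stmt 4: z := y - x  -- replace 1 occurrence(s) of z with (y - x)
  => ( y - x ) <= 14
stmt 3: z := 5 * x  -- replace 0 occurrence(s) of z with (5 * x)
  => ( y - x ) <= 14
stmt 2: x := y * x  -- replace 1 occurrence(s) of x with (y * x)
  => ( y - ( y * x ) ) <= 14
stmt 1: x := x * x  -- replace 1 occurrence(s) of x with (x * x)
  => ( y - ( y * ( x * x ) ) ) <= 14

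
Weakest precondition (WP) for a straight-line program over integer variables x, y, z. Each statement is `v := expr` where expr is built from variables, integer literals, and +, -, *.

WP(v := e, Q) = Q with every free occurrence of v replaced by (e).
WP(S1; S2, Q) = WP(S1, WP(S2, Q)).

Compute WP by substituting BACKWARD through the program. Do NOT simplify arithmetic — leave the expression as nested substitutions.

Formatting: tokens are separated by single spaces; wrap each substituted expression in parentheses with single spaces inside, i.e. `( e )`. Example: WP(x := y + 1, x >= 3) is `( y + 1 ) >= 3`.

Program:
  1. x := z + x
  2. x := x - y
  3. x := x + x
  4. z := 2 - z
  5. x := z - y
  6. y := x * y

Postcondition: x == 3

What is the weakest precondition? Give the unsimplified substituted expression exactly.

post: x == 3
stmt 6: y := x * y  -- replace 0 occurrence(s) of y with (x * y)
  => x == 3
stmt 5: x := z - y  -- replace 1 occurrence(s) of x with (z - y)
  => ( z - y ) == 3
stmt 4: z := 2 - z  -- replace 1 occurrence(s) of z with (2 - z)
  => ( ( 2 - z ) - y ) == 3
stmt 3: x := x + x  -- replace 0 occurrence(s) of x with (x + x)
  => ( ( 2 - z ) - y ) == 3
stmt 2: x := x - y  -- replace 0 occurrence(s) of x with (x - y)
  => ( ( 2 - z ) - y ) == 3
stmt 1: x := z + x  -- replace 0 occurrence(s) of x with (z + x)
  => ( ( 2 - z ) - y ) == 3

Answer: ( ( 2 - z ) - y ) == 3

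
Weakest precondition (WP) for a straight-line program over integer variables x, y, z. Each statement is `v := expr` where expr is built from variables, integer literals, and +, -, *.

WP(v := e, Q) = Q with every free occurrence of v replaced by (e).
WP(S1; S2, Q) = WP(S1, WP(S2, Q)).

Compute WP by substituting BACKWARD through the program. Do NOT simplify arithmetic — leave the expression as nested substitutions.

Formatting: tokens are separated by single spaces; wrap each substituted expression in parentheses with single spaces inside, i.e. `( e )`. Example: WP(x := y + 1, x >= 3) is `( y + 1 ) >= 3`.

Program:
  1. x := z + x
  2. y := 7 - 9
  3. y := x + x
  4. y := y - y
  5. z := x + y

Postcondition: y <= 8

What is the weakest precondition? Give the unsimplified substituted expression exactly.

Answer: ( ( ( z + x ) + ( z + x ) ) - ( ( z + x ) + ( z + x ) ) ) <= 8

Derivation:
post: y <= 8
stmt 5: z := x + y  -- replace 0 occurrence(s) of z with (x + y)
  => y <= 8
stmt 4: y := y - y  -- replace 1 occurrence(s) of y with (y - y)
  => ( y - y ) <= 8
stmt 3: y := x + x  -- replace 2 occurrence(s) of y with (x + x)
  => ( ( x + x ) - ( x + x ) ) <= 8
stmt 2: y := 7 - 9  -- replace 0 occurrence(s) of y with (7 - 9)
  => ( ( x + x ) - ( x + x ) ) <= 8
stmt 1: x := z + x  -- replace 4 occurrence(s) of x with (z + x)
  => ( ( ( z + x ) + ( z + x ) ) - ( ( z + x ) + ( z + x ) ) ) <= 8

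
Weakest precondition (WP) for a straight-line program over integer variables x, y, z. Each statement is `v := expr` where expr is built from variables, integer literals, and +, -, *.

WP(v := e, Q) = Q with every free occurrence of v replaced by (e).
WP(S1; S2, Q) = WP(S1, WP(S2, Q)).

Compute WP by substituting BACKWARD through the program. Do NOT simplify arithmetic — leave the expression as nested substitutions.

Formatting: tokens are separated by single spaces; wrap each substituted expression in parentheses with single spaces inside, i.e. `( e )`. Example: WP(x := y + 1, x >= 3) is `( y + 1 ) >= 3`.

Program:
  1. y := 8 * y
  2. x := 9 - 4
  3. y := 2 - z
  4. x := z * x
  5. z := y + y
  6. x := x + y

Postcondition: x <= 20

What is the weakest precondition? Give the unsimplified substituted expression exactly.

Answer: ( ( z * ( 9 - 4 ) ) + ( 2 - z ) ) <= 20

Derivation:
post: x <= 20
stmt 6: x := x + y  -- replace 1 occurrence(s) of x with (x + y)
  => ( x + y ) <= 20
stmt 5: z := y + y  -- replace 0 occurrence(s) of z with (y + y)
  => ( x + y ) <= 20
stmt 4: x := z * x  -- replace 1 occurrence(s) of x with (z * x)
  => ( ( z * x ) + y ) <= 20
stmt 3: y := 2 - z  -- replace 1 occurrence(s) of y with (2 - z)
  => ( ( z * x ) + ( 2 - z ) ) <= 20
stmt 2: x := 9 - 4  -- replace 1 occurrence(s) of x with (9 - 4)
  => ( ( z * ( 9 - 4 ) ) + ( 2 - z ) ) <= 20
stmt 1: y := 8 * y  -- replace 0 occurrence(s) of y with (8 * y)
  => ( ( z * ( 9 - 4 ) ) + ( 2 - z ) ) <= 20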